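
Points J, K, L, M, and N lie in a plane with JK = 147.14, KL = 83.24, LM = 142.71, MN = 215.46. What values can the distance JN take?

0 ≤ JN ≤ 588.55

The maximum is all hops collinear in one direction: 147.14 + 83.24 + 142.71 + 215.46 = 588.55.
The longest hop is 215.46; the others sum to 373.09. Since 215.46 ≤ 373.09, the path can fold back on itself completely, so the minimum distance is 0.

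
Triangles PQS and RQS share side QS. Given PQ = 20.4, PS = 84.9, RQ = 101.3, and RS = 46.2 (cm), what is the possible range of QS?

From triangle PQS: |20.4 − 84.9| < QS < 20.4 + 84.9, i.e. 64.5 < QS < 105.3.
From triangle RQS: 55.1 < QS < 147.5.
Both must hold, so QS lies in the intersection.

64.5 < QS < 105.3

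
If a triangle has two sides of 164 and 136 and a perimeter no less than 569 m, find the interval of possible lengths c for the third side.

Triangle inequality alone gives 28 < c < 300.
The perimeter condition gives c ≥ 569 − 164 − 136 = 269.
Intersecting the two: 269 ≤ c < 300.

269 ≤ c < 300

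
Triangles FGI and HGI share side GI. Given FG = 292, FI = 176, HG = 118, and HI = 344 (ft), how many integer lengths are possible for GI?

235

From triangle FGI: 116 < GI < 468.
From triangle HGI: 226 < GI < 462.
Intersection: 226 < GI < 462, so integers 227 through 461: 235 values.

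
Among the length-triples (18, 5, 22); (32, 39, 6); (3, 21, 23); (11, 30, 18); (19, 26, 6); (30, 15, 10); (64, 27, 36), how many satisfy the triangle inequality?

(5,18,22): 5+18 > 22 → valid
(6,32,39): 6+32 ≤ 39 → not valid
(3,21,23): 3+21 > 23 → valid
(11,18,30): 11+18 ≤ 30 → not valid
(6,19,26): 6+19 ≤ 26 → not valid
(10,15,30): 10+15 ≤ 30 → not valid
(27,36,64): 27+36 ≤ 64 → not valid
2 of the 7 triples form a triangle.

2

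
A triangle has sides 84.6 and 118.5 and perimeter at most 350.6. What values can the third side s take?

Triangle inequality alone gives 33.9 < s < 203.1.
The perimeter condition gives s ≤ 350.6 − 84.6 − 118.5 = 147.5.
Intersecting the two: 33.9 < s ≤ 147.5.

33.9 < s ≤ 147.5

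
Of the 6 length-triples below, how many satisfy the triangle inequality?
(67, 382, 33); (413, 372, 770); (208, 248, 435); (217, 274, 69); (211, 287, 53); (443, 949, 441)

(33,67,382): 33+67 ≤ 382 → not valid
(372,413,770): 372+413 > 770 → valid
(208,248,435): 208+248 > 435 → valid
(69,217,274): 69+217 > 274 → valid
(53,211,287): 53+211 ≤ 287 → not valid
(441,443,949): 441+443 ≤ 949 → not valid
3 of the 6 triples form a triangle.

3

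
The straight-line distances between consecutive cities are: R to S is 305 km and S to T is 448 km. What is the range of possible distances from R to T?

143 ≤ RT ≤ 753 km

By the triangle inequality, |305 − 448| ≤ RT ≤ 305 + 448.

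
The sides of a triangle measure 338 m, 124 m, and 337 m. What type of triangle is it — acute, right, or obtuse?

Compare the square of the longest side to the sum of squares of the other two: 124² + 337² = 128945 > 114244 = 338².

acute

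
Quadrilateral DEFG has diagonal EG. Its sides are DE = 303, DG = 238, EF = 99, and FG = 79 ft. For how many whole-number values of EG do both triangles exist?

112

From triangle DEG: 65 < EG < 541.
From triangle FEG: 20 < EG < 178.
Intersection: 65 < EG < 178, so integers 66 through 177: 112 values.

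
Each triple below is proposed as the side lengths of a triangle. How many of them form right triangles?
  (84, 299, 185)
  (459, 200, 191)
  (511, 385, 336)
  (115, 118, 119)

(84,299,185): 84+185 ≤ 299, not a triangle
(459,200,191): 191+200 ≤ 459, not a triangle
(511,385,336): 336²+385² = 261121 = 511² → right
(115,118,119): 115²+118² = 27149 > 14161 = 119² → acute
1 of the 4 is right.

1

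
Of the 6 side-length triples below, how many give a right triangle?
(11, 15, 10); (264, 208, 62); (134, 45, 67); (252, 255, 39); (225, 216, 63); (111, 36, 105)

3

(11,15,10): 10²+11² = 221 < 225 = 15² → obtuse
(264,208,62): 62²+208² = 47108 < 69696 = 264² → obtuse
(134,45,67): 45+67 ≤ 134, not a triangle
(252,255,39): 39²+252² = 65025 = 255² → right
(225,216,63): 63²+216² = 50625 = 225² → right
(111,36,105): 36²+105² = 12321 = 111² → right
3 of the 6 are right.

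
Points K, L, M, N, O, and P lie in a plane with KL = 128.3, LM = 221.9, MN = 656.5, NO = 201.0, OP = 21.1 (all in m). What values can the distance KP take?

84.2 ≤ KP ≤ 1228.8 m

The maximum is all hops collinear in one direction: 128.3 + 221.9 + 656.5 + 201.0 + 21.1 = 1228.8.
The longest hop is 656.5; the others sum to 572.3. Folding the others back against it leaves at least 656.5 − 572.3 = 84.2.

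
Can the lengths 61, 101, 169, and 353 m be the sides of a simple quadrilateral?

For a quadrilateral, each side must be shorter than the sum of the others.
Here the longest side is 353, but the remaining 3 sides sum to only 331.

No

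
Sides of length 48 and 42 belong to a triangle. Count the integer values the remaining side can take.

The third side lies in the open interval (6, 90).
Integers from 7 to 89 inclusive: 89 − 7 + 1 = 83.

83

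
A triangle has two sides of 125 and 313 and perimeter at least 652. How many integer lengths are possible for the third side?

224

Triangle inequality: 188 < x < 438. Perimeter ≥ 652 gives x ≥ 652 − 125 − 313 = 214.
So 214 ≤ x < 438; integers 214 through 437: 224 values.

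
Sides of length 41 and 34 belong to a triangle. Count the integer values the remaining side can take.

67

The third side lies in the open interval (7, 75).
Integers from 8 to 74 inclusive: 74 − 8 + 1 = 67.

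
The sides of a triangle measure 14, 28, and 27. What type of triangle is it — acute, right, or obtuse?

Compare the square of the longest side to the sum of squares of the other two: 14² + 27² = 925 > 784 = 28².

acute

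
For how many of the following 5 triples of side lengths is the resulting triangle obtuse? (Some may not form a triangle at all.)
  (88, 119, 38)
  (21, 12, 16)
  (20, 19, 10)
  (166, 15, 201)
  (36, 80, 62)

(88,119,38): 38²+88² = 9188 < 14161 = 119² → obtuse
(21,12,16): 12²+16² = 400 < 441 = 21² → obtuse
(20,19,10): 10²+19² = 461 > 400 = 20² → acute
(166,15,201): 15+166 ≤ 201, not a triangle
(36,80,62): 36²+62² = 5140 < 6400 = 80² → obtuse
3 of the 5 are obtuse.

3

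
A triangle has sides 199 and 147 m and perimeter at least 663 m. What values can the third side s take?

317 ≤ s < 346

Triangle inequality alone gives 52 < s < 346.
The perimeter condition gives s ≥ 663 − 199 − 147 = 317.
Intersecting the two: 317 ≤ s < 346.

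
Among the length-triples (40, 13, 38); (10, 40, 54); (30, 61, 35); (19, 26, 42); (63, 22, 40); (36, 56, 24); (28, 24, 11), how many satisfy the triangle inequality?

5

(13,38,40): 13+38 > 40 → valid
(10,40,54): 10+40 ≤ 54 → not valid
(30,35,61): 30+35 > 61 → valid
(19,26,42): 19+26 > 42 → valid
(22,40,63): 22+40 ≤ 63 → not valid
(24,36,56): 24+36 > 56 → valid
(11,24,28): 11+24 > 28 → valid
5 of the 7 triples form a triangle.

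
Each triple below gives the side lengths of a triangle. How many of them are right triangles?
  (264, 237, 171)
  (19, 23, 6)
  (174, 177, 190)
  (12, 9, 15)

(264,237,171): 171²+237² = 85410 > 69696 = 264² → acute
(19,23,6): 6²+19² = 397 < 529 = 23² → obtuse
(174,177,190): 174²+177² = 61605 > 36100 = 190² → acute
(12,9,15): 9²+12² = 225 = 15² → right
1 of the 4 is right.

1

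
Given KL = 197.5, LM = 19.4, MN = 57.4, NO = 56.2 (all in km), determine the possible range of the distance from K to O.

The maximum is all hops collinear in one direction: 197.5 + 19.4 + 57.4 + 56.2 = 330.5.
The longest hop is 197.5; the others sum to 133.0. Folding the others back against it leaves at least 197.5 − 133.0 = 64.5.

64.5 ≤ KO ≤ 330.5 km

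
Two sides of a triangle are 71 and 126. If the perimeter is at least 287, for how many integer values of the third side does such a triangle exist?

107

Triangle inequality: 55 < x < 197. Perimeter ≥ 287 gives x ≥ 287 − 71 − 126 = 90.
So 90 ≤ x < 197; integers 90 through 196: 107 values.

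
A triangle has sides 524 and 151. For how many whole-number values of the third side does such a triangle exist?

301

The third side lies in the open interval (373, 675).
Integers from 374 to 674 inclusive: 674 − 374 + 1 = 301.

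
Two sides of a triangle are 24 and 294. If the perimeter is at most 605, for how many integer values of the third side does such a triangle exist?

17

Triangle inequality: 270 < x < 318. Perimeter ≤ 605 gives x ≤ 605 − 24 − 294 = 287.
So 270 < x ≤ 287; integers 271 through 287: 17 values.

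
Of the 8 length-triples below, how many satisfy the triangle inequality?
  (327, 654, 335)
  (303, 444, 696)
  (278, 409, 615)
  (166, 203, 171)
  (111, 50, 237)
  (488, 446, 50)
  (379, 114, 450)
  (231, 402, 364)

(327,335,654): 327+335 > 654 → valid
(303,444,696): 303+444 > 696 → valid
(278,409,615): 278+409 > 615 → valid
(166,171,203): 166+171 > 203 → valid
(50,111,237): 50+111 ≤ 237 → not valid
(50,446,488): 50+446 > 488 → valid
(114,379,450): 114+379 > 450 → valid
(231,364,402): 231+364 > 402 → valid
7 of the 8 triples form a triangle.

7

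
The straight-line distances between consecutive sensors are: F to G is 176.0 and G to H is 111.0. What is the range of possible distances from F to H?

By the triangle inequality, |176.0 − 111.0| ≤ FH ≤ 176.0 + 111.0.

65.0 ≤ FH ≤ 287.0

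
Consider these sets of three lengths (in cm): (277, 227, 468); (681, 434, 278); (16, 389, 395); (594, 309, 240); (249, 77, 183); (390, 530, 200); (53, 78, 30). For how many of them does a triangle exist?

6

(227,277,468): 227+277 > 468 → valid
(278,434,681): 278+434 > 681 → valid
(16,389,395): 16+389 > 395 → valid
(240,309,594): 240+309 ≤ 594 → not valid
(77,183,249): 77+183 > 249 → valid
(200,390,530): 200+390 > 530 → valid
(30,53,78): 30+53 > 78 → valid
6 of the 7 triples form a triangle.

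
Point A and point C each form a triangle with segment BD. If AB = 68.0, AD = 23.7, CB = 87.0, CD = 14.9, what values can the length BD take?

From triangle ABD: |68.0 − 23.7| < BD < 68.0 + 23.7, i.e. 44.3 < BD < 91.7.
From triangle CBD: 72.1 < BD < 101.9.
Both must hold, so BD lies in the intersection.

72.1 < BD < 91.7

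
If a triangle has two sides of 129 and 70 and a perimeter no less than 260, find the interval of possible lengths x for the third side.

61 ≤ x < 199

Triangle inequality alone gives 59 < x < 199.
The perimeter condition gives x ≥ 260 − 129 − 70 = 61.
Intersecting the two: 61 ≤ x < 199.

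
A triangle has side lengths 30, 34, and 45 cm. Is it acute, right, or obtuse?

Compare the square of the longest side to the sum of squares of the other two: 30² + 34² = 2056 > 2025 = 45².

acute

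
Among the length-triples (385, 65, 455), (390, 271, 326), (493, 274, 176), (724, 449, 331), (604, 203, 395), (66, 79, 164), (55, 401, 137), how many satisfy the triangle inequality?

(65,385,455): 65+385 ≤ 455 → not valid
(271,326,390): 271+326 > 390 → valid
(176,274,493): 176+274 ≤ 493 → not valid
(331,449,724): 331+449 > 724 → valid
(203,395,604): 203+395 ≤ 604 → not valid
(66,79,164): 66+79 ≤ 164 → not valid
(55,137,401): 55+137 ≤ 401 → not valid
2 of the 7 triples form a triangle.

2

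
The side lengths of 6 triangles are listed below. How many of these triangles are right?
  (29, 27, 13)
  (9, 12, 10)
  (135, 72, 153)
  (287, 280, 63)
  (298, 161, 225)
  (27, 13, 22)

2

(29,27,13): 13²+27² = 898 > 841 = 29² → acute
(9,12,10): 9²+10² = 181 > 144 = 12² → acute
(135,72,153): 72²+135² = 23409 = 153² → right
(287,280,63): 63²+280² = 82369 = 287² → right
(298,161,225): 161²+225² = 76546 < 88804 = 298² → obtuse
(27,13,22): 13²+22² = 653 < 729 = 27² → obtuse
2 of the 6 are right.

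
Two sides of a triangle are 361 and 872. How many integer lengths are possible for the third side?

721

The third side lies in the open interval (511, 1233).
Integers from 512 to 1232 inclusive: 1232 − 512 + 1 = 721.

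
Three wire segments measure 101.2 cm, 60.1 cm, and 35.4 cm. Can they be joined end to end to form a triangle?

The longest side is 101.2, but the other two sum to only 95.5.
95.5 < 101.2, so the triangle inequality fails.

No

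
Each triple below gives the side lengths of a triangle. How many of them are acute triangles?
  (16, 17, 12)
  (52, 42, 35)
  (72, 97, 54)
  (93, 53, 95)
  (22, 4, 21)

(16,17,12): 12²+16² = 400 > 289 = 17² → acute
(52,42,35): 35²+42² = 2989 > 2704 = 52² → acute
(72,97,54): 54²+72² = 8100 < 9409 = 97² → obtuse
(93,53,95): 53²+93² = 11458 > 9025 = 95² → acute
(22,4,21): 4²+21² = 457 < 484 = 22² → obtuse
3 of the 5 are acute.

3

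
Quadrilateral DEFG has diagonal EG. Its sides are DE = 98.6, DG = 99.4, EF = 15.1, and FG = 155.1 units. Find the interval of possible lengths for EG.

From triangle DEG: |98.6 − 99.4| < EG < 98.6 + 99.4, i.e. 0.8 < EG < 198.0.
From triangle FEG: 140.0 < EG < 170.2.
Both must hold, so EG lies in the intersection.

140.0 < EG < 170.2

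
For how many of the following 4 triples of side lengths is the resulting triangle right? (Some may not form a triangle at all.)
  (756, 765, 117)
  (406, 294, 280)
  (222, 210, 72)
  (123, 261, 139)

(756,765,117): 117²+756² = 585225 = 765² → right
(406,294,280): 280²+294² = 164836 = 406² → right
(222,210,72): 72²+210² = 49284 = 222² → right
(123,261,139): 123²+139² = 34450 < 68121 = 261² → obtuse
3 of the 4 are right.

3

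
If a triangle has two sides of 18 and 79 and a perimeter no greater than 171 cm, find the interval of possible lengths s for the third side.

61 < s ≤ 74 cm

Triangle inequality alone gives 61 < s < 97.
The perimeter condition gives s ≤ 171 − 18 − 79 = 74.
Intersecting the two: 61 < s ≤ 74.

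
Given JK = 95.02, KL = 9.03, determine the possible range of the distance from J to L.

By the triangle inequality, |95.02 − 9.03| ≤ JL ≤ 95.02 + 9.03.

85.99 ≤ JL ≤ 104.05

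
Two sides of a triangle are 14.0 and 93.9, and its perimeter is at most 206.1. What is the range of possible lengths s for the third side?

Triangle inequality alone gives 79.9 < s < 107.9.
The perimeter condition gives s ≤ 206.1 − 14.0 − 93.9 = 98.2.
Intersecting the two: 79.9 < s ≤ 98.2.

79.9 < s ≤ 98.2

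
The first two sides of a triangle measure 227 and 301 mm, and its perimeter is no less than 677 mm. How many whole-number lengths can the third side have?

379

Triangle inequality: 74 < x < 528. Perimeter ≥ 677 gives x ≥ 677 − 227 − 301 = 149.
So 149 ≤ x < 528; integers 149 through 527: 379 values.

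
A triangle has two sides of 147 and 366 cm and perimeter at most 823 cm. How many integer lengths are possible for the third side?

Triangle inequality: 219 < x < 513. Perimeter ≤ 823 gives x ≤ 823 − 147 − 366 = 310.
So 219 < x ≤ 310; integers 220 through 310: 91 values.

91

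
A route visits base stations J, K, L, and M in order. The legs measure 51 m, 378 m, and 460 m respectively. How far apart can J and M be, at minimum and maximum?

31 ≤ JM ≤ 889 m

The maximum is all hops collinear in one direction: 51 + 378 + 460 = 889.
The longest hop is 460; the others sum to 429. Folding the others back against it leaves at least 460 − 429 = 31.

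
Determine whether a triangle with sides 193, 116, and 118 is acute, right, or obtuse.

Compare the square of the longest side to the sum of squares of the other two: 116² + 118² = 27380 < 37249 = 193².

obtuse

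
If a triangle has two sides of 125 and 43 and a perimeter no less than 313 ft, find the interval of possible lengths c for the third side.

145 ≤ c < 168

Triangle inequality alone gives 82 < c < 168.
The perimeter condition gives c ≥ 313 − 125 − 43 = 145.
Intersecting the two: 145 ≤ c < 168.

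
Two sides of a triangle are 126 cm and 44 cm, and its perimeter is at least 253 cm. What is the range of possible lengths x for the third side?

Triangle inequality alone gives 82 < x < 170.
The perimeter condition gives x ≥ 253 − 126 − 44 = 83.
Intersecting the two: 83 ≤ x < 170.

83 ≤ x < 170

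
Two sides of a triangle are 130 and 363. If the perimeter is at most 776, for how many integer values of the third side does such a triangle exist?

50

Triangle inequality: 233 < x < 493. Perimeter ≤ 776 gives x ≤ 776 − 130 − 363 = 283.
So 233 < x ≤ 283; integers 234 through 283: 50 values.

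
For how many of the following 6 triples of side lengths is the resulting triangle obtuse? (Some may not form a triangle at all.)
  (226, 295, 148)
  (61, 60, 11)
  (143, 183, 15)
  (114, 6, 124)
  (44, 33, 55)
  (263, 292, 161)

1

(226,295,148): 148²+226² = 72980 < 87025 = 295² → obtuse
(61,60,11): 11²+60² = 3721 = 61² → right
(143,183,15): 15+143 ≤ 183, not a triangle
(114,6,124): 6+114 ≤ 124, not a triangle
(44,33,55): 33²+44² = 3025 = 55² → right
(263,292,161): 161²+263² = 95090 > 85264 = 292² → acute
1 of the 6 is obtuse.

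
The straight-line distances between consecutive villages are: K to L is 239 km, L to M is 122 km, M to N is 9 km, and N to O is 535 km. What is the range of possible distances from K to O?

165 ≤ KO ≤ 905 km

The maximum is all hops collinear in one direction: 239 + 122 + 9 + 535 = 905.
The longest hop is 535; the others sum to 370. Folding the others back against it leaves at least 535 − 370 = 165.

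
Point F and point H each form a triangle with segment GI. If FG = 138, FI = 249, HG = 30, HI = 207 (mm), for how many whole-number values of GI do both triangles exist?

59

From triangle FGI: 111 < GI < 387.
From triangle HGI: 177 < GI < 237.
Intersection: 177 < GI < 237, so integers 178 through 236: 59 values.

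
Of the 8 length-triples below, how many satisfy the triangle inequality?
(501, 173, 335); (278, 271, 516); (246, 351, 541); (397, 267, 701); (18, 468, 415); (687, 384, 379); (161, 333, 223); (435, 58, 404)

(173,335,501): 173+335 > 501 → valid
(271,278,516): 271+278 > 516 → valid
(246,351,541): 246+351 > 541 → valid
(267,397,701): 267+397 ≤ 701 → not valid
(18,415,468): 18+415 ≤ 468 → not valid
(379,384,687): 379+384 > 687 → valid
(161,223,333): 161+223 > 333 → valid
(58,404,435): 58+404 > 435 → valid
6 of the 8 triples form a triangle.

6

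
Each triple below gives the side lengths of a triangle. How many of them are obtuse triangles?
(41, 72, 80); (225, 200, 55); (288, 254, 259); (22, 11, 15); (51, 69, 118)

3

(41,72,80): 41²+72² = 6865 > 6400 = 80² → acute
(225,200,55): 55²+200² = 43025 < 50625 = 225² → obtuse
(288,254,259): 254²+259² = 131597 > 82944 = 288² → acute
(22,11,15): 11²+15² = 346 < 484 = 22² → obtuse
(51,69,118): 51²+69² = 7362 < 13924 = 118² → obtuse
3 of the 5 are obtuse.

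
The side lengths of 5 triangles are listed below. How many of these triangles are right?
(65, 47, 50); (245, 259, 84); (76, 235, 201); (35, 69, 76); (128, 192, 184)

(65,47,50): 47²+50² = 4709 > 4225 = 65² → acute
(245,259,84): 84²+245² = 67081 = 259² → right
(76,235,201): 76²+201² = 46177 < 55225 = 235² → obtuse
(35,69,76): 35²+69² = 5986 > 5776 = 76² → acute
(128,192,184): 128²+184² = 50240 > 36864 = 192² → acute
1 of the 5 is right.

1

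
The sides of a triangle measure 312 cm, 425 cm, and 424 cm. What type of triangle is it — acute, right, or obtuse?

acute

Compare the square of the longest side to the sum of squares of the other two: 312² + 424² = 277120 > 180625 = 425².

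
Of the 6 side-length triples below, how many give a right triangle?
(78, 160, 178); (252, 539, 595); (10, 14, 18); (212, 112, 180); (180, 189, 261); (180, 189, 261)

5

(78,160,178): 78²+160² = 31684 = 178² → right
(252,539,595): 252²+539² = 354025 = 595² → right
(10,14,18): 10²+14² = 296 < 324 = 18² → obtuse
(212,112,180): 112²+180² = 44944 = 212² → right
(180,189,261): 180²+189² = 68121 = 261² → right
(180,189,261): 180²+189² = 68121 = 261² → right
5 of the 6 are right.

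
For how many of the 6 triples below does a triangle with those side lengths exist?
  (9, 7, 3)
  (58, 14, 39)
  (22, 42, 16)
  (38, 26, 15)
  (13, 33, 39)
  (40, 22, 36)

4

(3,7,9): 3+7 > 9 → valid
(14,39,58): 14+39 ≤ 58 → not valid
(16,22,42): 16+22 ≤ 42 → not valid
(15,26,38): 15+26 > 38 → valid
(13,33,39): 13+33 > 39 → valid
(22,36,40): 22+36 > 40 → valid
4 of the 6 triples form a triangle.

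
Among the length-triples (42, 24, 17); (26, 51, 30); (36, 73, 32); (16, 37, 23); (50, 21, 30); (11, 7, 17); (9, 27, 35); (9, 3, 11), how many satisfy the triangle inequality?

6

(17,24,42): 17+24 ≤ 42 → not valid
(26,30,51): 26+30 > 51 → valid
(32,36,73): 32+36 ≤ 73 → not valid
(16,23,37): 16+23 > 37 → valid
(21,30,50): 21+30 > 50 → valid
(7,11,17): 7+11 > 17 → valid
(9,27,35): 9+27 > 35 → valid
(3,9,11): 3+9 > 11 → valid
6 of the 8 triples form a triangle.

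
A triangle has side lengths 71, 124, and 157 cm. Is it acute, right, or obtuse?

obtuse

Compare the square of the longest side to the sum of squares of the other two: 71² + 124² = 20417 < 24649 = 157².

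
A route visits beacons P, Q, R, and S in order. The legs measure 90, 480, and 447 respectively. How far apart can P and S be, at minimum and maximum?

0 ≤ PS ≤ 1017

The maximum is all hops collinear in one direction: 90 + 480 + 447 = 1017.
The longest hop is 480; the others sum to 537. Since 480 ≤ 537, the path can fold back on itself completely, so the minimum distance is 0.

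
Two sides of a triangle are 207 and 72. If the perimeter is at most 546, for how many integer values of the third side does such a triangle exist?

Triangle inequality: 135 < x < 279. Perimeter ≤ 546 gives x ≤ 546 − 207 − 72 = 267.
So 135 < x ≤ 267; integers 136 through 267: 132 values.

132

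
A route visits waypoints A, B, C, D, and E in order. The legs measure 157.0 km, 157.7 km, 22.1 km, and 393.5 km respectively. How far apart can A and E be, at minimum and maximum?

56.7 ≤ AE ≤ 730.3 km

The maximum is all hops collinear in one direction: 157.0 + 157.7 + 22.1 + 393.5 = 730.3.
The longest hop is 393.5; the others sum to 336.8. Folding the others back against it leaves at least 393.5 − 336.8 = 56.7.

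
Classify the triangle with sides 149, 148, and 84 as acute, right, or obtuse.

acute

Compare the square of the longest side to the sum of squares of the other two: 84² + 148² = 28960 > 22201 = 149².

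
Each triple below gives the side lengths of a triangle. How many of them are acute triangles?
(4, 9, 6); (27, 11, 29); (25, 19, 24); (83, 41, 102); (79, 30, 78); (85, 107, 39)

(4,9,6): 4²+6² = 52 < 81 = 9² → obtuse
(27,11,29): 11²+27² = 850 > 841 = 29² → acute
(25,19,24): 19²+24² = 937 > 625 = 25² → acute
(83,41,102): 41²+83² = 8570 < 10404 = 102² → obtuse
(79,30,78): 30²+78² = 6984 > 6241 = 79² → acute
(85,107,39): 39²+85² = 8746 < 11449 = 107² → obtuse
3 of the 6 are acute.

3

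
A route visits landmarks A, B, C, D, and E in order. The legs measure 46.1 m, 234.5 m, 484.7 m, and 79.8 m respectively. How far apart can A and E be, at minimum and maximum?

The maximum is all hops collinear in one direction: 46.1 + 234.5 + 484.7 + 79.8 = 845.1.
The longest hop is 484.7; the others sum to 360.4. Folding the others back against it leaves at least 484.7 − 360.4 = 124.3.

124.3 ≤ AE ≤ 845.1 m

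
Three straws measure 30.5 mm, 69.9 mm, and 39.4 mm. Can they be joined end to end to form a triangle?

No

The two shorter sides sum to 69.9, exactly equal to the longest side 69.9.
That gives only a degenerate (flat) triangle — the inequality must be strict.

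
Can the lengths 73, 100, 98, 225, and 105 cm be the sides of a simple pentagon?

A pentagon exists iff every side is shorter than the sum of the others — equivalently, the longest side is less than the sum of the rest.
Longest side 225 < 376 (sum of the remaining 4), so yes.

Yes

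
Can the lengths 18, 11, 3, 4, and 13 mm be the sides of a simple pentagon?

Yes

A pentagon exists iff every side is shorter than the sum of the others — equivalently, the longest side is less than the sum of the rest.
Longest side 18 < 31 (sum of the remaining 4), so yes.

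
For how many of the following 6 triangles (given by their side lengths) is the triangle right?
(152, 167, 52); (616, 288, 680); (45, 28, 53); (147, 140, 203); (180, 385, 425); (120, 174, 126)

5

(152,167,52): 52²+152² = 25808 < 27889 = 167² → obtuse
(616,288,680): 288²+616² = 462400 = 680² → right
(45,28,53): 28²+45² = 2809 = 53² → right
(147,140,203): 140²+147² = 41209 = 203² → right
(180,385,425): 180²+385² = 180625 = 425² → right
(120,174,126): 120²+126² = 30276 = 174² → right
5 of the 6 are right.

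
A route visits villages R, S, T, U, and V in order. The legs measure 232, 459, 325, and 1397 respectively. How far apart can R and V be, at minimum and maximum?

381 ≤ RV ≤ 2413

The maximum is all hops collinear in one direction: 232 + 459 + 325 + 1397 = 2413.
The longest hop is 1397; the others sum to 1016. Folding the others back against it leaves at least 1397 − 1016 = 381.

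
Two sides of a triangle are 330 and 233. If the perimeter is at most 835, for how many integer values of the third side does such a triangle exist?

175

Triangle inequality: 97 < x < 563. Perimeter ≤ 835 gives x ≤ 835 − 330 − 233 = 272.
So 97 < x ≤ 272; integers 98 through 272: 175 values.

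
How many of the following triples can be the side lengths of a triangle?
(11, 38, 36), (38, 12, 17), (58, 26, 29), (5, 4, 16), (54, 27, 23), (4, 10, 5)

1

(11,36,38): 11+36 > 38 → valid
(12,17,38): 12+17 ≤ 38 → not valid
(26,29,58): 26+29 ≤ 58 → not valid
(4,5,16): 4+5 ≤ 16 → not valid
(23,27,54): 23+27 ≤ 54 → not valid
(4,5,10): 4+5 ≤ 10 → not valid
1 of the 6 triples forms a triangle.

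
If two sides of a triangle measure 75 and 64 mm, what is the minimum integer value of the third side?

12

The third side must be strictly greater than |75 − 64| = 11.
The smallest integer above 11 is 12.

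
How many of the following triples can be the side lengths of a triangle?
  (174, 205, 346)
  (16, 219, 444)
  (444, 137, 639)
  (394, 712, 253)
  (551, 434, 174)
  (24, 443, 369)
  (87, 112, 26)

3

(174,205,346): 174+205 > 346 → valid
(16,219,444): 16+219 ≤ 444 → not valid
(137,444,639): 137+444 ≤ 639 → not valid
(253,394,712): 253+394 ≤ 712 → not valid
(174,434,551): 174+434 > 551 → valid
(24,369,443): 24+369 ≤ 443 → not valid
(26,87,112): 26+87 > 112 → valid
3 of the 7 triples form a triangle.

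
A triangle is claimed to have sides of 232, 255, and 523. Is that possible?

The longest side is 523, but the other two sum to only 487.
487 < 523, so the triangle inequality fails.

No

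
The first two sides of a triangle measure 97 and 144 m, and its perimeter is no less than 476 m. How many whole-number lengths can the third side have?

Triangle inequality: 47 < x < 241. Perimeter ≥ 476 gives x ≥ 476 − 97 − 144 = 235.
So 235 ≤ x < 241; integers 235 through 240: 6 values.

6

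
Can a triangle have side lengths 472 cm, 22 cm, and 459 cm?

The longest side is 472, and the other two sum to 481.
Since 481 > 472, the triangle inequality holds.

Yes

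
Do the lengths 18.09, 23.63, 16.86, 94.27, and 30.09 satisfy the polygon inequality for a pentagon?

No

For a pentagon, each side must be shorter than the sum of the others.
Here the longest side is 94.27, but the remaining 4 sides sum to only 88.67.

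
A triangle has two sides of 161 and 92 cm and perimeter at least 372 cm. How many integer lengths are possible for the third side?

Triangle inequality: 69 < x < 253. Perimeter ≥ 372 gives x ≥ 372 − 161 − 92 = 119.
So 119 ≤ x < 253; integers 119 through 252: 134 values.

134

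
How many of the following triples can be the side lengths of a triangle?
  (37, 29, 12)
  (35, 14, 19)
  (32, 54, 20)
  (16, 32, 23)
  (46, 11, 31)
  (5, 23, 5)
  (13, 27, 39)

(12,29,37): 12+29 > 37 → valid
(14,19,35): 14+19 ≤ 35 → not valid
(20,32,54): 20+32 ≤ 54 → not valid
(16,23,32): 16+23 > 32 → valid
(11,31,46): 11+31 ≤ 46 → not valid
(5,5,23): 5+5 ≤ 23 → not valid
(13,27,39): 13+27 > 39 → valid
3 of the 7 triples form a triangle.

3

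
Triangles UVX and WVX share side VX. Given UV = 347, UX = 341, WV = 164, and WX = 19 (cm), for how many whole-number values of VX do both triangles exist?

From triangle UVX: 6 < VX < 688.
From triangle WVX: 145 < VX < 183.
Intersection: 145 < VX < 183, so integers 146 through 182: 37 values.

37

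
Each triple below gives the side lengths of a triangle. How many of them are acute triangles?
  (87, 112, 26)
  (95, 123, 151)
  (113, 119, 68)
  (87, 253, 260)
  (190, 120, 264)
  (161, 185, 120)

(87,112,26): 26²+87² = 8245 < 12544 = 112² → obtuse
(95,123,151): 95²+123² = 24154 > 22801 = 151² → acute
(113,119,68): 68²+113² = 17393 > 14161 = 119² → acute
(87,253,260): 87²+253² = 71578 > 67600 = 260² → acute
(190,120,264): 120²+190² = 50500 < 69696 = 264² → obtuse
(161,185,120): 120²+161² = 40321 > 34225 = 185² → acute
4 of the 6 are acute.

4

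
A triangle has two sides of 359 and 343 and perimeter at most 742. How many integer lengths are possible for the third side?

24

Triangle inequality: 16 < x < 702. Perimeter ≤ 742 gives x ≤ 742 − 359 − 343 = 40.
So 16 < x ≤ 40; integers 17 through 40: 24 values.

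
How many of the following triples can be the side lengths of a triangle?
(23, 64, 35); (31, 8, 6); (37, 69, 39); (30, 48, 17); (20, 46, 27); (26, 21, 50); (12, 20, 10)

(23,35,64): 23+35 ≤ 64 → not valid
(6,8,31): 6+8 ≤ 31 → not valid
(37,39,69): 37+39 > 69 → valid
(17,30,48): 17+30 ≤ 48 → not valid
(20,27,46): 20+27 > 46 → valid
(21,26,50): 21+26 ≤ 50 → not valid
(10,12,20): 10+12 > 20 → valid
3 of the 7 triples form a triangle.

3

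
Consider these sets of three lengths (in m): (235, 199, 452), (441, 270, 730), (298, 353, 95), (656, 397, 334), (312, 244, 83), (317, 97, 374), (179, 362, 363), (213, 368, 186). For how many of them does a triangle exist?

6

(199,235,452): 199+235 ≤ 452 → not valid
(270,441,730): 270+441 ≤ 730 → not valid
(95,298,353): 95+298 > 353 → valid
(334,397,656): 334+397 > 656 → valid
(83,244,312): 83+244 > 312 → valid
(97,317,374): 97+317 > 374 → valid
(179,362,363): 179+362 > 363 → valid
(186,213,368): 186+213 > 368 → valid
6 of the 8 triples form a triangle.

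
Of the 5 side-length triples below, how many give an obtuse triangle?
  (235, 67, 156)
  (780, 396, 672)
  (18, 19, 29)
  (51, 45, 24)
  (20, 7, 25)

2

(235,67,156): 67+156 ≤ 235, not a triangle
(780,396,672): 396²+672² = 608400 = 780² → right
(18,19,29): 18²+19² = 685 < 841 = 29² → obtuse
(51,45,24): 24²+45² = 2601 = 51² → right
(20,7,25): 7²+20² = 449 < 625 = 25² → obtuse
2 of the 5 are obtuse.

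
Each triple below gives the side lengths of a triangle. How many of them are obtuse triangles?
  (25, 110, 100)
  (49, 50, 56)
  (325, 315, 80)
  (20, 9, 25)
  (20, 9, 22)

(25,110,100): 25²+100² = 10625 < 12100 = 110² → obtuse
(49,50,56): 49²+50² = 4901 > 3136 = 56² → acute
(325,315,80): 80²+315² = 105625 = 325² → right
(20,9,25): 9²+20² = 481 < 625 = 25² → obtuse
(20,9,22): 9²+20² = 481 < 484 = 22² → obtuse
3 of the 5 are obtuse.

3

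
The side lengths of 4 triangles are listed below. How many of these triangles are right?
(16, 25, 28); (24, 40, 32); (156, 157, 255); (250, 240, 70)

2

(16,25,28): 16²+25² = 881 > 784 = 28² → acute
(24,40,32): 24²+32² = 1600 = 40² → right
(156,157,255): 156²+157² = 48985 < 65025 = 255² → obtuse
(250,240,70): 70²+240² = 62500 = 250² → right
2 of the 4 are right.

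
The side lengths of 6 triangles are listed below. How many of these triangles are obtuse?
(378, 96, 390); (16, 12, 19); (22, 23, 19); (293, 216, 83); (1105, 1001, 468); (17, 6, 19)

(378,96,390): 96²+378² = 152100 = 390² → right
(16,12,19): 12²+16² = 400 > 361 = 19² → acute
(22,23,19): 19²+22² = 845 > 529 = 23² → acute
(293,216,83): 83²+216² = 53545 < 85849 = 293² → obtuse
(1105,1001,468): 468²+1001² = 1221025 = 1105² → right
(17,6,19): 6²+17² = 325 < 361 = 19² → obtuse
2 of the 6 are obtuse.

2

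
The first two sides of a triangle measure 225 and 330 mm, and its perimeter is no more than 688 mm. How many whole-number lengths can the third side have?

28

Triangle inequality: 105 < x < 555. Perimeter ≤ 688 gives x ≤ 688 − 225 − 330 = 133.
So 105 < x ≤ 133; integers 106 through 133: 28 values.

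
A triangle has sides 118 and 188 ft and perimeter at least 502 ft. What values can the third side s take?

Triangle inequality alone gives 70 < s < 306.
The perimeter condition gives s ≥ 502 − 118 − 188 = 196.
Intersecting the two: 196 ≤ s < 306.

196 ≤ s < 306 ft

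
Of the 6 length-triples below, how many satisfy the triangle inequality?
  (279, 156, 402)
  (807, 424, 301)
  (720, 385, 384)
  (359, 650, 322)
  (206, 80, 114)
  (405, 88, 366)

(156,279,402): 156+279 > 402 → valid
(301,424,807): 301+424 ≤ 807 → not valid
(384,385,720): 384+385 > 720 → valid
(322,359,650): 322+359 > 650 → valid
(80,114,206): 80+114 ≤ 206 → not valid
(88,366,405): 88+366 > 405 → valid
4 of the 6 triples form a triangle.

4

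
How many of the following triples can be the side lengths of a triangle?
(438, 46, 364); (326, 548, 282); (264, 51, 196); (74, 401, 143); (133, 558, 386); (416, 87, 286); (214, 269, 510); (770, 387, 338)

1

(46,364,438): 46+364 ≤ 438 → not valid
(282,326,548): 282+326 > 548 → valid
(51,196,264): 51+196 ≤ 264 → not valid
(74,143,401): 74+143 ≤ 401 → not valid
(133,386,558): 133+386 ≤ 558 → not valid
(87,286,416): 87+286 ≤ 416 → not valid
(214,269,510): 214+269 ≤ 510 → not valid
(338,387,770): 338+387 ≤ 770 → not valid
1 of the 8 triples forms a triangle.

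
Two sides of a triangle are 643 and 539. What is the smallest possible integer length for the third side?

The third side must be strictly greater than |643 − 539| = 104.
The smallest integer above 104 is 105.

105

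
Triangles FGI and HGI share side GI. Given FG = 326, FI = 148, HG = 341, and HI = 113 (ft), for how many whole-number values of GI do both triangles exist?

From triangle FGI: 178 < GI < 474.
From triangle HGI: 228 < GI < 454.
Intersection: 228 < GI < 454, so integers 229 through 453: 225 values.

225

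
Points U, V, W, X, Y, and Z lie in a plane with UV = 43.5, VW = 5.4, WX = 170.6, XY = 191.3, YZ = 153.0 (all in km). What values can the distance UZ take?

0 ≤ UZ ≤ 563.8 km

The maximum is all hops collinear in one direction: 43.5 + 5.4 + 170.6 + 191.3 + 153.0 = 563.8.
The longest hop is 191.3; the others sum to 372.5. Since 191.3 ≤ 372.5, the path can fold back on itself completely, so the minimum distance is 0.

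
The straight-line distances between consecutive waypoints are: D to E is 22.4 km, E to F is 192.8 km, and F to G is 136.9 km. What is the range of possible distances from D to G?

33.5 ≤ DG ≤ 352.1 km

The maximum is all hops collinear in one direction: 22.4 + 192.8 + 136.9 = 352.1.
The longest hop is 192.8; the others sum to 159.3. Folding the others back against it leaves at least 192.8 − 159.3 = 33.5.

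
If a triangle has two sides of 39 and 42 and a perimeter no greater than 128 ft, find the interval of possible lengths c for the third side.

Triangle inequality alone gives 3 < c < 81.
The perimeter condition gives c ≤ 128 − 39 − 42 = 47.
Intersecting the two: 3 < c ≤ 47.

3 < c ≤ 47 ft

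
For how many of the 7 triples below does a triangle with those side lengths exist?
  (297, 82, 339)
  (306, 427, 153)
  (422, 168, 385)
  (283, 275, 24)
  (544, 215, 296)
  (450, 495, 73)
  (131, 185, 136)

(82,297,339): 82+297 > 339 → valid
(153,306,427): 153+306 > 427 → valid
(168,385,422): 168+385 > 422 → valid
(24,275,283): 24+275 > 283 → valid
(215,296,544): 215+296 ≤ 544 → not valid
(73,450,495): 73+450 > 495 → valid
(131,136,185): 131+136 > 185 → valid
6 of the 7 triples form a triangle.

6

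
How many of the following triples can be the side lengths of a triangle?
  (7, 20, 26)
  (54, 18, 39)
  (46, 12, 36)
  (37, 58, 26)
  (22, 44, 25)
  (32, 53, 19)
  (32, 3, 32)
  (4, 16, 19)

(7,20,26): 7+20 > 26 → valid
(18,39,54): 18+39 > 54 → valid
(12,36,46): 12+36 > 46 → valid
(26,37,58): 26+37 > 58 → valid
(22,25,44): 22+25 > 44 → valid
(19,32,53): 19+32 ≤ 53 → not valid
(3,32,32): 3+32 > 32 → valid
(4,16,19): 4+16 > 19 → valid
7 of the 8 triples form a triangle.

7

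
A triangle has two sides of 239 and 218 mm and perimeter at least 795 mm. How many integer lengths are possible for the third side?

Triangle inequality: 21 < x < 457. Perimeter ≥ 795 gives x ≥ 795 − 239 − 218 = 338.
So 338 ≤ x < 457; integers 338 through 456: 119 values.

119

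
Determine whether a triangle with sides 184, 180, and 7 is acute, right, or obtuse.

obtuse

Compare the square of the longest side to the sum of squares of the other two: 7² + 180² = 32449 < 33856 = 184².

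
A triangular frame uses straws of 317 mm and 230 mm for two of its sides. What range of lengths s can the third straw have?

By the triangle inequality, s must be less than 317 + 230 = 547 and greater than |317 − 230| = 87.

87 < s < 547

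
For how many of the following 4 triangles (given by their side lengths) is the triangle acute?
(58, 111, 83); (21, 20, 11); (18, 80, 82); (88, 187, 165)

(58,111,83): 58²+83² = 10253 < 12321 = 111² → obtuse
(21,20,11): 11²+20² = 521 > 441 = 21² → acute
(18,80,82): 18²+80² = 6724 = 82² → right
(88,187,165): 88²+165² = 34969 = 187² → right
1 of the 4 is acute.

1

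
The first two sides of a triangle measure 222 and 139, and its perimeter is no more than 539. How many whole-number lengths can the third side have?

Triangle inequality: 83 < x < 361. Perimeter ≤ 539 gives x ≤ 539 − 222 − 139 = 178.
So 83 < x ≤ 178; integers 84 through 178: 95 values.

95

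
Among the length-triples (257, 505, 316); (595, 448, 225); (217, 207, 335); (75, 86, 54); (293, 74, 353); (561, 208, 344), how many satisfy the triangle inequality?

(257,316,505): 257+316 > 505 → valid
(225,448,595): 225+448 > 595 → valid
(207,217,335): 207+217 > 335 → valid
(54,75,86): 54+75 > 86 → valid
(74,293,353): 74+293 > 353 → valid
(208,344,561): 208+344 ≤ 561 → not valid
5 of the 6 triples form a triangle.

5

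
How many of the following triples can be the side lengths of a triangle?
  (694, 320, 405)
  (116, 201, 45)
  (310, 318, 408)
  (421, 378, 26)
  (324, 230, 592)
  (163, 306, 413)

3

(320,405,694): 320+405 > 694 → valid
(45,116,201): 45+116 ≤ 201 → not valid
(310,318,408): 310+318 > 408 → valid
(26,378,421): 26+378 ≤ 421 → not valid
(230,324,592): 230+324 ≤ 592 → not valid
(163,306,413): 163+306 > 413 → valid
3 of the 6 triples form a triangle.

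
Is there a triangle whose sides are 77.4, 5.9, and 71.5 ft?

No

The two shorter sides sum to 77.4, exactly equal to the longest side 77.4.
That gives only a degenerate (flat) triangle — the inequality must be strict.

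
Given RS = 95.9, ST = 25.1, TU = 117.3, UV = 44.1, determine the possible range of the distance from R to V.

The maximum is all hops collinear in one direction: 95.9 + 25.1 + 117.3 + 44.1 = 282.4.
The longest hop is 117.3; the others sum to 165.1. Since 117.3 ≤ 165.1, the path can fold back on itself completely, so the minimum distance is 0.

0 ≤ RV ≤ 282.4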